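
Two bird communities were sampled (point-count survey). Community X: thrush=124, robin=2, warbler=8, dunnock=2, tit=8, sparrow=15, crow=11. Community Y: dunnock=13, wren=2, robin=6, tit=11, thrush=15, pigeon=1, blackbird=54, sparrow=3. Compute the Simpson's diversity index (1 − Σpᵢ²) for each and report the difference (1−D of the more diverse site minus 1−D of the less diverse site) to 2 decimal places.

Community X: N=170, proportions 0.7294, 0.0118, 0.0471, 0.0118, 0.0471, 0.0882, 0.0647, giving 1−D = 0.4513 (working shown to 4 dp, full precision carried).
Community Y: N=105, proportions 0.1238, 0.019, 0.0571, 0.1048, 0.1429, 0.0095, 0.5143, 0.0286, giving 1−D = 0.6843.
Difference = |0.4513 − 0.6843| = 0.2330, i.e. 0.23 to 2 decimal places.

0.23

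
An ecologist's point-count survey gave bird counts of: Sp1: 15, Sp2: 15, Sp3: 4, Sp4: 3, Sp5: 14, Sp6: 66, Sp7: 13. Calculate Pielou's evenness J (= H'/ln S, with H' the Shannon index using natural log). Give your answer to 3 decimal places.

0.774

Total N = 15+15+4+3+14+66+13 = 130, so the proportions are 0.11538, 0.11538, 0.03077, 0.02308, 0.10769, 0.50769, 0.1 (working shown to 5 dp, full precision carried).
H' = −Σ pᵢ ln pᵢ = −((-0.24917) + (-0.24917) + (-0.10712) + (-0.08698) + (-0.23999) + (-0.34415) + (-0.23026)) = 1.50684.
With S = 7 species, ln S = 1.94591, so J = 1.50684/1.94591 = 0.77436, i.e. 0.774 to 3 decimal places.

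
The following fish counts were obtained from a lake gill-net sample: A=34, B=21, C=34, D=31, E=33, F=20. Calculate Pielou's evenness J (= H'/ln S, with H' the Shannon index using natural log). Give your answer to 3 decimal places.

Total N = 34+21+34+31+33+20 = 173, so the proportions are 0.19653, 0.12139, 0.19653, 0.17919, 0.19075, 0.11561 (working shown to 5 dp, full precision carried).
H' = −Σ pᵢ ln pᵢ = −((-0.31974) + (-0.25598) + (-0.31974) + (-0.30808) + (-0.31603) + (-0.24943)) = 1.76901.
With S = 6 species, ln S = 1.79176, so J = 1.76901/1.79176 = 0.98730, i.e. 0.987 to 3 decimal places.

0.987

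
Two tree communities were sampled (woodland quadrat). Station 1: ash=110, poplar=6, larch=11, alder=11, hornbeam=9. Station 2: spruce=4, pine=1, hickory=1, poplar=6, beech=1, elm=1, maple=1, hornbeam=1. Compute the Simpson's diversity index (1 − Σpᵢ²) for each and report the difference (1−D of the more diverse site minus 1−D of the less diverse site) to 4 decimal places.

Station 1: N=147, proportions 0.748299, 0.040816, 0.07483, 0.07483, 0.061224, giving 1−D = 0.423435 (working shown to 6 dp, full precision carried).
Station 2: N=16, proportions 0.25, 0.0625, 0.0625, 0.375, 0.0625, 0.0625, 0.0625, 0.0625, giving 1−D = 0.773438.
Difference = |0.423435 − 0.773438| = 0.350003, i.e. 0.3500 to 4 decimal places.

0.3500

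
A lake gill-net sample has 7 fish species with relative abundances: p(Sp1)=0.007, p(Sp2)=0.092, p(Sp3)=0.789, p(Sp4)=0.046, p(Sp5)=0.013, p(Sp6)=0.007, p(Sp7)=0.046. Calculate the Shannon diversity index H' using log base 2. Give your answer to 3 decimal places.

Each pᵢ log₂ pᵢ term (working shown to 5 dp, full precision carried): 0.007×(-7.15843)=-0.05011, 0.092×(-3.44222)=-0.31668, 0.789×(-0.34190)=-0.26976, 0.046×(-4.44222)=-0.20434, 0.013×(-6.26534)=-0.08145, 0.007×(-7.15843)=-0.05011, 0.046×(-4.44222)=-0.20434.
Sum = -1.17680, so H' = 1.177.

1.177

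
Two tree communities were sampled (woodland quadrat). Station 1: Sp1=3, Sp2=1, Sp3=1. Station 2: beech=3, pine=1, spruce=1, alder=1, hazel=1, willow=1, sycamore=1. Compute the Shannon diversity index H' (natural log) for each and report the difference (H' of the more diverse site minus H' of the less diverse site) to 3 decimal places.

0.881

Station 1: N=5, proportions 0.6, 0.2, 0.2, giving H' = 0.95027 (working shown to 5 dp, full precision carried).
Station 2: N=9, proportions 0.33333, 0.11111, 0.11111, 0.11111, 0.11111, 0.11111, 0.11111, giving H' = 1.83102.
Difference = |0.95027 − 1.83102| = 0.88075, i.e. 0.881 to 3 decimal places.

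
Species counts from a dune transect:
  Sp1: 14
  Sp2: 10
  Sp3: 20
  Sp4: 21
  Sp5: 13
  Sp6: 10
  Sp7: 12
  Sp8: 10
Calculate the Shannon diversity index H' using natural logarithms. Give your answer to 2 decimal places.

2.04

Total N = 14+10+20+21+13+10+12+10 = 110, so the proportions are 0.1273, 0.0909, 0.1818, 0.1909, 0.1182, 0.0909, 0.1091, 0.0909 (working shown to 4 dp, full precision carried).
Each pᵢ ln pᵢ term: 0.1273×(-2.0614)=-0.2624, 0.0909×(-2.3979)=-0.2180, 0.1818×(-1.7047)=-0.3100, 0.1909×(-1.6560)=-0.3161, 0.1182×(-2.1355)=-0.2524, 0.0909×(-2.3979)=-0.2180, 0.1091×(-2.2156)=-0.2417, 0.0909×(-2.3979)=-0.2180.
Sum = -2.0365, so H' = 2.04.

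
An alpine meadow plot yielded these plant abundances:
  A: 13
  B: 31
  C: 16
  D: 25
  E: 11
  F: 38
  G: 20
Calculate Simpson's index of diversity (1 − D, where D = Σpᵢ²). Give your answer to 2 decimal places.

Total N = 13+31+16+25+11+38+20 = 154, so the proportions are 0.0844, 0.2013, 0.1039, 0.1623, 0.0714, 0.2468, 0.1299 (working shown to 4 dp, full precision carried).
D = 0.0844² + 0.2013² + 0.1039² + 0.1623² + 0.0714² + 0.2468² + 0.1299² = 0.0071 + 0.0405 + 0.0108 + 0.0264 + 0.0051 + 0.0609 + 0.0169 = 0.1677.
So 1 − D = 0.8323, i.e. 0.83 to 2 decimal places.

0.83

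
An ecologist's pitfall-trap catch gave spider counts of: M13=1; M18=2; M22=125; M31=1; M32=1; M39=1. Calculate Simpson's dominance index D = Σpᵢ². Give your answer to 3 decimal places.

Total N = 1+2+125+1+1+1 = 131, so the proportions are 0.00763, 0.01527, 0.9542, 0.00763, 0.00763, 0.00763 (working shown to 5 dp, full precision carried).
D = 0.00763² + 0.01527² + 0.9542² + 0.00763² + 0.00763² + 0.00763² = 0.00006 + 0.00023 + 0.91049 + 0.00006 + 0.00006 + 0.00006 = 0.91096.
To 3 decimal places, D = 0.911.

0.911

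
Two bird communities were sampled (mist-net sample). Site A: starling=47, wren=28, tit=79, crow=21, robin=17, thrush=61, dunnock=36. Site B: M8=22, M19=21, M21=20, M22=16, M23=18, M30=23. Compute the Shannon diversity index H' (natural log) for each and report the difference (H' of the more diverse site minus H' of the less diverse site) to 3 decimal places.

Site A: N=289, proportions 0.16263, 0.09689, 0.27336, 0.07266, 0.05882, 0.21107, 0.12457, giving H' = 1.82105 (working shown to 5 dp, full precision carried).
Site B: N=120, proportions 0.18333, 0.175, 0.16667, 0.13333, 0.15, 0.19167, giving H' = 1.78452.
Difference = |1.82105 − 1.78452| = 0.03653, i.e. 0.037 to 3 decimal places.

0.037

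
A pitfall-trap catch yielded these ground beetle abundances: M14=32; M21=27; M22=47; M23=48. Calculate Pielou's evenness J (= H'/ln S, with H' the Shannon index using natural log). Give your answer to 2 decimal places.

0.98

Total N = 32+27+47+48 = 154, so the proportions are 0.2078, 0.1753, 0.3052, 0.3117 (working shown to 4 dp, full precision carried).
H' = −Σ pᵢ ln pᵢ = −((-0.3265) + (-0.3053) + (-0.3622) + (-0.3634)) = 1.3573.
With S = 4 species, ln S = 1.3863, so J = 1.3573/1.3863 = 0.9791, i.e. 0.98 to 2 decimal places.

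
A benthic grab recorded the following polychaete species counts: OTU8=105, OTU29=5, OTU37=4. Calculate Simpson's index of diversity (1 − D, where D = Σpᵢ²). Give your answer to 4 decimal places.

Total N = 105+5+4 = 114, so the proportions are 0.921053, 0.04386, 0.035088 (working shown to 6 dp, full precision carried).
D = 0.921053² + 0.04386² + 0.035088² = 0.848338 + 0.001924 + 0.001231 = 0.851493.
So 1 − D = 0.148507, i.e. 0.1485 to 4 decimal places.

0.1485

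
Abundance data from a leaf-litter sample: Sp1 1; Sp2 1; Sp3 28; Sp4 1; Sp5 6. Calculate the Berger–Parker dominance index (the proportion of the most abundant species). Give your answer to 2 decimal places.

0.76

Total N = 1+1+28+1+6 = 37, so the proportions are 0.027, 0.027, 0.7568, 0.027, 0.1622 (working shown to 4 dp, full precision carried).
The largest proportion is 0.7568, i.e. d = 0.76 to 2 decimal places.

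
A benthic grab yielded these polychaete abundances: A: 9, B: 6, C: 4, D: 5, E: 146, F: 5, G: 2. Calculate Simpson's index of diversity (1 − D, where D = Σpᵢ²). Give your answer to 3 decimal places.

0.314

Total N = 9+6+4+5+146+5+2 = 177, so the proportions are 0.05085, 0.0339, 0.0226, 0.02825, 0.82486, 0.02825, 0.0113 (working shown to 5 dp, full precision carried).
D = 0.05085² + 0.0339² + 0.0226² + 0.02825² + 0.82486² + 0.02825² + 0.0113² = 0.00259 + 0.00115 + 0.00051 + 0.00080 + 0.68039 + 0.00080 + 0.00013 = 0.68636.
So 1 − D = 0.31364, i.e. 0.314 to 3 decimal places.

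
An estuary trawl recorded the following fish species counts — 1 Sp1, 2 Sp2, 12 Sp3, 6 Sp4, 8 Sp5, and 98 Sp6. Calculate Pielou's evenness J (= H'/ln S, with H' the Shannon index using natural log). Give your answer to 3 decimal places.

0.472

Total N = 1+2+12+6+8+98 = 127, so the proportions are 0.00787, 0.01575, 0.09449, 0.04724, 0.06299, 0.77165 (working shown to 5 dp, full precision carried).
H' = −Σ pᵢ ln pᵢ = −((-0.03814) + (-0.06537) + (-0.22292) + (-0.14421) + (-0.17416) + (-0.20003)) = 0.84483.
With S = 6 species, ln S = 1.79176, so J = 0.84483/1.79176 = 0.47151, i.e. 0.472 to 3 decimal places.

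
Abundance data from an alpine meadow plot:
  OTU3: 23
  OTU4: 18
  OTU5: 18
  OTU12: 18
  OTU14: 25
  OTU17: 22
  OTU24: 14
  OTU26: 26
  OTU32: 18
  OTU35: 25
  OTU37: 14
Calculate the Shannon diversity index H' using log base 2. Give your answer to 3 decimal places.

3.429

Total N = 23+18+18+18+25+22+14+26+18+25+14 = 221, so the proportions are 0.10407, 0.08145, 0.08145, 0.08145, 0.11312, 0.09955, 0.06335, 0.11765, 0.08145, 0.11312, 0.06335 (working shown to 5 dp, full precision carried).
Each pᵢ log₂ pᵢ term: 0.10407×(-3.26434)=-0.33973, 0.08145×(-3.61798)=-0.29468, 0.08145×(-3.61798)=-0.29468, 0.08145×(-3.61798)=-0.29468, 0.11312×(-3.14405)=-0.35566, 0.09955×(-3.32847)=-0.33134, 0.06335×(-3.98055)=-0.25216, 0.11765×(-3.08746)=-0.36323, 0.08145×(-3.61798)=-0.29468, 0.11312×(-3.14405)=-0.35566, 0.06335×(-3.98055)=-0.25216.
Sum = -3.42865, so H' = 3.429.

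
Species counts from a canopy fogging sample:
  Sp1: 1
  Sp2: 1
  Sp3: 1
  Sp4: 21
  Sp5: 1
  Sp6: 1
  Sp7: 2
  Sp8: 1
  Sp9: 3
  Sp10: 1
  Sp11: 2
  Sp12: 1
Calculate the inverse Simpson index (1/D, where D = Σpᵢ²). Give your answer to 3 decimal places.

Total N = 1+1+1+21+1+1+2+1+3+1+2+1 = 36, so the proportions are 0.027778, 0.027778, 0.027778, 0.583333, 0.027778, 0.027778, 0.055556, 0.027778, 0.083333, 0.027778, 0.055556, 0.027778 (working shown to 6 dp, full precision carried).
D = 0.027778² + 0.027778² + 0.027778² + 0.583333² + 0.027778² + 0.027778² + 0.055556² + 0.027778² + 0.083333² + 0.027778² + 0.055556² + 0.027778² = 0.000772 + 0.000772 + 0.000772 + 0.340278 + 0.000772 + 0.000772 + 0.003086 + 0.000772 + 0.006944 + 0.000772 + 0.003086 + 0.000772 = 0.359568.
So 1/D = 2.78112, i.e. 2.781 to 3 decimal places.

2.781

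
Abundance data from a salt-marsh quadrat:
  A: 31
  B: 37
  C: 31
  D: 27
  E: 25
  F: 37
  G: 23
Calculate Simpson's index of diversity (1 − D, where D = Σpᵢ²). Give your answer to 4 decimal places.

0.8530

Total N = 31+37+31+27+25+37+23 = 211, so the proportions are 0.146919, 0.175355, 0.146919, 0.127962, 0.118483, 0.175355, 0.109005 (working shown to 6 dp, full precision carried).
D = 0.146919² + 0.175355² + 0.146919² + 0.127962² + 0.118483² + 0.175355² + 0.109005² = 0.021585 + 0.030750 + 0.021585 + 0.016374 + 0.014038 + 0.030750 + 0.011882 = 0.146964.
So 1 − D = 0.853036, i.e. 0.8530 to 4 decimal places.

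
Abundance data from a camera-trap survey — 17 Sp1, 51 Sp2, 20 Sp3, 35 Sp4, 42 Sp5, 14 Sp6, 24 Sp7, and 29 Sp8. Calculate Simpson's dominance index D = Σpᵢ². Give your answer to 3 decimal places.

Total N = 17+51+20+35+42+14+24+29 = 232, so the proportions are 0.07328, 0.21983, 0.08621, 0.15086, 0.18103, 0.06034, 0.10345, 0.125 (working shown to 5 dp, full precision carried).
D = 0.07328² + 0.21983² + 0.08621² + 0.15086² + 0.18103² + 0.06034² + 0.10345² + 0.125² = 0.00537 + 0.04832 + 0.00743 + 0.02276 + 0.03277 + 0.00364 + 0.01070 + 0.01562 = 0.14663.
To 3 decimal places, D = 0.147.

0.147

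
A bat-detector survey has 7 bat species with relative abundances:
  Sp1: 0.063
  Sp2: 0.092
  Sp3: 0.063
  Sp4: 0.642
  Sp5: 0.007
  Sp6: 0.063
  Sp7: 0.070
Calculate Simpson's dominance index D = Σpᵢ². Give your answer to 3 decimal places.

D = 0.063² + 0.092² + 0.063² + 0.642² + 0.007² + 0.063² + 0.07² = 0.00397 + 0.00846 + 0.00397 + 0.41216 + 0.00005 + 0.00397 + 0.00490 = 0.43748 (working shown to 5 dp, full precision carried).
To 3 decimal places, D = 0.437.

0.437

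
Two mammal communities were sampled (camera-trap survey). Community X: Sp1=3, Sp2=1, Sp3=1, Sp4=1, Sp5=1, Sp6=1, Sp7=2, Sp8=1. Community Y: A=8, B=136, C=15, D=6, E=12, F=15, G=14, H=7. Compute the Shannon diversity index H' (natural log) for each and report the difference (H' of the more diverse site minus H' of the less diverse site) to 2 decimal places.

Community X: N=11, proportions 0.27273, 0.09091, 0.09091, 0.09091, 0.09091, 0.09091, 0.18182, 0.09091, giving H' = 1.97225 (working shown to 5 dp, full precision carried).
Community Y: N=213, proportions 0.03756, 0.6385, 0.07042, 0.02817, 0.05634, 0.07042, 0.06573, 0.03286, giving H' = 1.33718.
Difference = |1.97225 − 1.33718| = 0.63507, i.e. 0.64 to 2 decimal places.

0.64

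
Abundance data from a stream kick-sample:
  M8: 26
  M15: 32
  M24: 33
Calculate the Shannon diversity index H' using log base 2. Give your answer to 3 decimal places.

Total N = 26+32+33 = 91, so the proportions are 0.28571, 0.35165, 0.36264 (working shown to 5 dp, full precision carried).
Each pᵢ log₂ pᵢ term: 0.28571×(-1.80735)=-0.51639, 0.35165×(-1.50779)=-0.53021, 0.36264×(-1.46340)=-0.53068.
Sum = -1.57728, so H' = 1.577.

1.577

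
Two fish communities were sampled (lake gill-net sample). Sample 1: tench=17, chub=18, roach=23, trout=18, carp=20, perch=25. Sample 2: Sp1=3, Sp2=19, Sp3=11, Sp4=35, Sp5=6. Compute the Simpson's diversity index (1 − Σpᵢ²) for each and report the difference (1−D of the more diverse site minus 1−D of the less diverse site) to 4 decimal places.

Sample 1: N=121, proportions 0.140496, 0.14876, 0.190083, 0.14876, 0.165289, 0.206612, giving 1−D = 0.829861 (working shown to 6 dp, full precision carried).
Sample 2: N=74, proportions 0.040541, 0.256757, 0.148649, 0.472973, 0.081081, giving 1−D = 0.680058.
Difference = |0.829861 − 0.680058| = 0.149803, i.e. 0.1498 to 4 decimal places.

0.1498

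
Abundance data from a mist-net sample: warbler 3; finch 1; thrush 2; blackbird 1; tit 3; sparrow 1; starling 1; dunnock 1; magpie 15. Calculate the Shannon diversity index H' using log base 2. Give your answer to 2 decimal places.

2.30

Total N = 3+1+2+1+3+1+1+1+15 = 28, so the proportions are 0.1071, 0.0357, 0.0714, 0.0357, 0.1071, 0.0357, 0.0357, 0.0357, 0.5357 (working shown to 4 dp, full precision carried).
Each pᵢ log₂ pᵢ term: 0.1071×(-3.2224)=-0.3453, 0.0357×(-4.8074)=-0.1717, 0.0714×(-3.8074)=-0.2720, 0.0357×(-4.8074)=-0.1717, 0.1071×(-3.2224)=-0.3453, 0.0357×(-4.8074)=-0.1717, 0.0357×(-4.8074)=-0.1717, 0.0357×(-4.8074)=-0.1717, 0.5357×(-0.9005)=-0.4824.
Sum = -2.3033, so H' = 2.30.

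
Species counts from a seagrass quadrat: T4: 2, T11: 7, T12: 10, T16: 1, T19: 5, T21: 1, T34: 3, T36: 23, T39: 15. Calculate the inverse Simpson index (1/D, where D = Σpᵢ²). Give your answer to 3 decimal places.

4.760

Total N = 2+7+10+1+5+1+3+23+15 = 67, so the proportions are 0.0298507, 0.1044776, 0.1492537, 0.0149254, 0.0746269, 0.0149254, 0.0447761, 0.3432836, 0.2238806 (working shown to 7 dp, full precision carried).
D = 0.0298507² + 0.1044776² + 0.1492537² + 0.0149254² + 0.0746269² + 0.0149254² + 0.0447761² + 0.3432836² + 0.2238806² = 0.0008911 + 0.0109156 + 0.0222767 + 0.0002228 + 0.0055692 + 0.0002228 + 0.0020049 + 0.1178436 + 0.0501225 = 0.2100691.
So 1/D = 4.76034, i.e. 4.760 to 3 decimal places.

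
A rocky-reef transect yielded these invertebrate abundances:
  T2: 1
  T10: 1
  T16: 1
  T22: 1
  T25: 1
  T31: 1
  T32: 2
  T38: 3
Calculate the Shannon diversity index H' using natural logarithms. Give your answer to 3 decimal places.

Total N = 1+1+1+1+1+1+2+3 = 11, so the proportions are 0.09091, 0.09091, 0.09091, 0.09091, 0.09091, 0.09091, 0.18182, 0.27273 (working shown to 5 dp, full precision carried).
Each pᵢ ln pᵢ term: 0.09091×(-2.39790)=-0.21799, 0.09091×(-2.39790)=-0.21799, 0.09091×(-2.39790)=-0.21799, 0.09091×(-2.39790)=-0.21799, 0.09091×(-2.39790)=-0.21799, 0.09091×(-2.39790)=-0.21799, 0.18182×(-1.70475)=-0.30995, 0.27273×(-1.29928)=-0.35435.
Sum = -1.97225, so H' = 1.972.

1.972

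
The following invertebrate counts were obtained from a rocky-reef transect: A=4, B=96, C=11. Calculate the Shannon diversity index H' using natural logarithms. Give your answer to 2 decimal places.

Total N = 4+96+11 = 111, so the proportions are 0.036, 0.8649, 0.0991 (working shown to 4 dp, full precision carried).
Each pᵢ ln pᵢ term: 0.036×(-3.3232)=-0.1198, 0.8649×(-0.1452)=-0.1256, 0.0991×(-2.3116)=-0.2291.
Sum = -0.4744, so H' = 0.47.

0.47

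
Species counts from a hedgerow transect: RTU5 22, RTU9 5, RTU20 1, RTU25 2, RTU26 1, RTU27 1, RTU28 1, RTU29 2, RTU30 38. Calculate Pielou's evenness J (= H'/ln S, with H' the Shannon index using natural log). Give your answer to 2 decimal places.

Total N = 22+5+1+2+1+1+1+2+38 = 73, so the proportions are 0.3014, 0.0685, 0.0137, 0.0274, 0.0137, 0.0137, 0.0137, 0.0274, 0.5205 (working shown to 4 dp, full precision carried).
H' = −Σ pᵢ ln pᵢ = −((-0.3615) + (-0.1836) + (-0.0588) + (-0.0986) + (-0.0588) + (-0.0588) + (-0.0588) + (-0.0986) + (-0.3399)) = 1.3172.
With S = 9 species, ln S = 2.1972, so J = 1.3172/2.1972 = 0.5995, i.e. 0.60 to 2 decimal places.

0.60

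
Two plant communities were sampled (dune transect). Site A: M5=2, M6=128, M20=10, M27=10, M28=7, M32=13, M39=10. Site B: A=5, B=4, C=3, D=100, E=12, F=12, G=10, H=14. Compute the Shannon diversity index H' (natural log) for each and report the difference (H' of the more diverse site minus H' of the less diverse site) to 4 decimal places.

Site A: N=180, proportions 0.011111, 0.711111, 0.055556, 0.055556, 0.038889, 0.072222, 0.055556, giving H' = 1.090238 (working shown to 6 dp, full precision carried).
Site B: N=160, proportions 0.03125, 0.025, 0.01875, 0.625, 0.075, 0.075, 0.0625, 0.0875, giving H' = 1.343826.
Difference = |1.090238 − 1.343826| = 0.253588, i.e. 0.2536 to 4 decimal places.

0.2536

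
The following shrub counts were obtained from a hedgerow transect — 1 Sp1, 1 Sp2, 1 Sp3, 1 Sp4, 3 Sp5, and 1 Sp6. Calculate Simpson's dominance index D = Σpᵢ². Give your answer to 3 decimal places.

Total N = 1+1+1+1+3+1 = 8, so the proportions are 0.125, 0.125, 0.125, 0.125, 0.375, 0.125 (working shown to 5 dp, full precision carried).
D = 0.125² + 0.125² + 0.125² + 0.125² + 0.375² + 0.125² = 0.01562 + 0.01562 + 0.01562 + 0.01562 + 0.14062 + 0.01562 = 0.21875.
To 3 decimal places, D = 0.219.

0.219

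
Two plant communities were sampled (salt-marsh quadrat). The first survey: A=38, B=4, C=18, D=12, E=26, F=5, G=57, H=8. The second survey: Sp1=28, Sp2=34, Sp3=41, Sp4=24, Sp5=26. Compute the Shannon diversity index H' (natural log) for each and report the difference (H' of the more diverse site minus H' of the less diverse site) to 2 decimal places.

0.17

The first survey: N=168, proportions 0.2262, 0.0238, 0.1071, 0.0714, 0.1548, 0.0298, 0.3393, 0.0476, giving H' = 1.7581 (working shown to 4 dp, full precision carried).
The second survey: N=153, proportions 0.183, 0.2222, 0.268, 0.1569, 0.1699, giving H' = 1.5897.
Difference = |1.7581 − 1.5897| = 0.1684, i.e. 0.17 to 2 decimal places.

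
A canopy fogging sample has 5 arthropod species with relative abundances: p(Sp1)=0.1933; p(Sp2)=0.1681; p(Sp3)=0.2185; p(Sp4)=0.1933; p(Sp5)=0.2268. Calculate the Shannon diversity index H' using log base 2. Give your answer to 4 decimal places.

Each pᵢ log₂ pᵢ term (working shown to 6 dp, full precision carried): 0.1933×(-2.371086)=-0.458331, 0.1681×(-2.572608)=-0.432455, 0.2185×(-2.194295)=-0.479453, 0.1933×(-2.371086)=-0.458331, 0.2268×(-2.140507)=-0.485467.
Sum = -2.314038, so H' = 2.3140.

2.3140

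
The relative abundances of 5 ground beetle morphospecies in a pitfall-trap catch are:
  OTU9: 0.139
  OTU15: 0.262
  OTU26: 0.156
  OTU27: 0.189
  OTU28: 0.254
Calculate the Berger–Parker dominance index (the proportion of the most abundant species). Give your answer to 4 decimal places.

The largest proportion is 0.262, i.e. d = 0.2620 to 4 decimal places.

0.2620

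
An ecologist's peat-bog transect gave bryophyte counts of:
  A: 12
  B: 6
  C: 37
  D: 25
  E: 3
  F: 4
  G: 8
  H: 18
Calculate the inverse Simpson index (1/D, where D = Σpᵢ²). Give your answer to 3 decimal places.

Total N = 12+6+37+25+3+4+8+18 = 113, so the proportions are 0.1061947, 0.0530973, 0.3274336, 0.2212389, 0.0265487, 0.0353982, 0.0707965, 0.159292 (working shown to 7 dp, full precision carried).
D = 0.1061947² + 0.0530973² + 0.3274336² + 0.2212389² + 0.0265487² + 0.0353982² + 0.0707965² + 0.159292² = 0.0112773 + 0.0028193 + 0.1072128 + 0.0489467 + 0.0007048 + 0.0012530 + 0.0050121 + 0.0253740 = 0.2026000.
So 1/D = 4.93583, i.e. 4.936 to 3 decimal places.

4.936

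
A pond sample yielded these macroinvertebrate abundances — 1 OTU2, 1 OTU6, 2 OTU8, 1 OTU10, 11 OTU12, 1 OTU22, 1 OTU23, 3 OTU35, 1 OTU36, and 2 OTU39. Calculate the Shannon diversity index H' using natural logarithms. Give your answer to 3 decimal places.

1.826

Total N = 1+1+2+1+11+1+1+3+1+2 = 24, so the proportions are 0.04167, 0.04167, 0.08333, 0.04167, 0.45833, 0.04167, 0.04167, 0.125, 0.04167, 0.08333 (working shown to 5 dp, full precision carried).
Each pᵢ ln pᵢ term: 0.04167×(-3.17805)=-0.13242, 0.04167×(-3.17805)=-0.13242, 0.08333×(-2.48491)=-0.20708, 0.04167×(-3.17805)=-0.13242, 0.45833×(-0.78016)=-0.35757, 0.04167×(-3.17805)=-0.13242, 0.04167×(-3.17805)=-0.13242, 0.125×(-2.07944)=-0.25993, 0.04167×(-3.17805)=-0.13242, 0.08333×(-2.48491)=-0.20708.
Sum = -1.82617, so H' = 1.826.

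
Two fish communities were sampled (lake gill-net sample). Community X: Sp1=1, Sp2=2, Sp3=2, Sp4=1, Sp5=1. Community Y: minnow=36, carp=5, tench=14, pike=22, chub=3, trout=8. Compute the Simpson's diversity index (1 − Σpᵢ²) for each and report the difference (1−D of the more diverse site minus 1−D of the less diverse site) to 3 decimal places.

0.043

Community X: N=7, proportions 0.14286, 0.28571, 0.28571, 0.14286, 0.14286, giving 1−D = 0.77551 (working shown to 5 dp, full precision carried).
Community Y: N=88, proportions 0.40909, 0.05682, 0.15909, 0.25, 0.03409, 0.09091, giving 1−D = 0.73218.
Difference = |0.77551 − 0.73218| = 0.04333, i.e. 0.043 to 3 decimal places.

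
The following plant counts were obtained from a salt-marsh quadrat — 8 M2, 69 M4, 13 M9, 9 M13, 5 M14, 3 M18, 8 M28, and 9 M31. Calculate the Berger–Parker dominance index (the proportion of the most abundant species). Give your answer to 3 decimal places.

0.556

Total N = 8+69+13+9+5+3+8+9 = 124, so the proportions are 0.06452, 0.55645, 0.10484, 0.07258, 0.04032, 0.02419, 0.06452, 0.07258 (working shown to 5 dp, full precision carried).
The largest proportion is 0.55645, i.e. d = 0.556 to 3 decimal places.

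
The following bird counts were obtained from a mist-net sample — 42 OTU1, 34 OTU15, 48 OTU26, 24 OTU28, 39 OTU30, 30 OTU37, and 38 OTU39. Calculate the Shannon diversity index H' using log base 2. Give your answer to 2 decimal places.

Total N = 42+34+48+24+39+30+38 = 255, so the proportions are 0.1647, 0.1333, 0.1882, 0.0941, 0.1529, 0.1176, 0.149 (working shown to 4 dp, full precision carried).
Each pᵢ log₂ pᵢ term: 0.1647×(-2.6020)=-0.4286, 0.1333×(-2.9069)=-0.3876, 0.1882×(-2.4094)=-0.4535, 0.0941×(-3.4094)=-0.3209, 0.1529×(-2.7090)=-0.4143, 0.1176×(-3.0875)=-0.3632, 0.149×(-2.7464)=-0.4093.
Sum = -2.7774, so H' = 2.78.

2.78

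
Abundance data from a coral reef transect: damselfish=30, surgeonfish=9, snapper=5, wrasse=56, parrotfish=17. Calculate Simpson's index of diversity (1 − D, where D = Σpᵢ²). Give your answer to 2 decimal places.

Total N = 30+9+5+56+17 = 117, so the proportions are 0.2564, 0.0769, 0.0427, 0.4786, 0.1453 (working shown to 4 dp, full precision carried).
D = 0.2564² + 0.0769² + 0.0427² + 0.4786² + 0.1453² = 0.0657 + 0.0059 + 0.0018 + 0.2291 + 0.0211 = 0.3237.
So 1 − D = 0.6763, i.e. 0.68 to 2 decimal places.

0.68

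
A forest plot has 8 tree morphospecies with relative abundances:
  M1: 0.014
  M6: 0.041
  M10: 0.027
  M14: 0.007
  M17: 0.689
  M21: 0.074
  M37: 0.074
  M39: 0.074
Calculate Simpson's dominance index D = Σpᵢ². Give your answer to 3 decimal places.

0.494

D = 0.014² + 0.041² + 0.027² + 0.007² + 0.689² + 0.074² + 0.074² + 0.074² = 0.00020 + 0.00168 + 0.00073 + 0.00005 + 0.47472 + 0.00548 + 0.00548 + 0.00548 = 0.49380 (working shown to 5 dp, full precision carried).
To 3 decimal places, D = 0.494.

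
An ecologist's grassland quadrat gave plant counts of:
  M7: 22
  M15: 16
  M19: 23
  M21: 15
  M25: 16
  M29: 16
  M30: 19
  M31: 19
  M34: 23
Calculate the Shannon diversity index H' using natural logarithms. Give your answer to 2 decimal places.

2.18

Total N = 22+16+23+15+16+16+19+19+23 = 169, so the proportions are 0.1302, 0.0947, 0.1361, 0.0888, 0.0947, 0.0947, 0.1124, 0.1124, 0.1361 (working shown to 4 dp, full precision carried).
Each pᵢ ln pᵢ term: 0.1302×(-2.0389)=-0.2654, 0.0947×(-2.3573)=-0.2232, 0.1361×(-1.9944)=-0.2714, 0.0888×(-2.4218)=-0.2150, 0.0947×(-2.3573)=-0.2232, 0.0947×(-2.3573)=-0.2232, 0.1124×(-2.1855)=-0.2457, 0.1124×(-2.1855)=-0.2457, 0.1361×(-1.9944)=-0.2714.
Sum = -2.1842, so H' = 2.18.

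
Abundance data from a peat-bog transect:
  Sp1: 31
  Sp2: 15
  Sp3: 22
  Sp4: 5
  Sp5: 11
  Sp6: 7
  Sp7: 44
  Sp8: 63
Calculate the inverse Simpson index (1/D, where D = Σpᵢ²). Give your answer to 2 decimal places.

5.05

Total N = 31+15+22+5+11+7+44+63 = 198, so the proportions are 0.156566, 0.075758, 0.111111, 0.025253, 0.055556, 0.035354, 0.222222, 0.318182 (working shown to 6 dp, full precision carried).
D = 0.156566² + 0.075758² + 0.111111² + 0.025253² + 0.055556² + 0.035354² + 0.222222² + 0.318182² = 0.024513 + 0.005739 + 0.012346 + 0.000638 + 0.003086 + 0.001250 + 0.049383 + 0.101240 = 0.198194.
So 1/D = 5.0456, i.e. 5.05 to 2 decimal places.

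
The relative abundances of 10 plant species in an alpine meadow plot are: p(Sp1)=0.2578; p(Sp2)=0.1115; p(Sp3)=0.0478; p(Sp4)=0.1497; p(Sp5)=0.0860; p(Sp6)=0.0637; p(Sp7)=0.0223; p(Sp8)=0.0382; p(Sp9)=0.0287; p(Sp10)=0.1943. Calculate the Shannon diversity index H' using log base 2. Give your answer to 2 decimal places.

2.94

Each pᵢ log₂ pᵢ term (working shown to 4 dp, full precision carried): 0.2578×(-1.9557)=-0.5042, 0.1115×(-3.1649)=-0.3529, 0.0478×(-4.3868)=-0.2097, 0.1497×(-2.7399)=-0.4102, 0.086×(-3.5395)=-0.3044, 0.0637×(-3.9726)=-0.2531, 0.0223×(-5.4868)=-0.1224, 0.0382×(-4.7103)=-0.1799, 0.0287×(-5.1228)=-0.1470, 0.1943×(-2.3636)=-0.4593.
Sum = -2.9429, so H' = 2.94.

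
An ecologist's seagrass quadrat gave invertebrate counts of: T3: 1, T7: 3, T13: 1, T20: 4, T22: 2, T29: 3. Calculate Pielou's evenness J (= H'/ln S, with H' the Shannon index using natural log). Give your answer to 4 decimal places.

Total N = 1+3+1+4+2+3 = 14, so the proportions are 0.071429, 0.214286, 0.071429, 0.285714, 0.142857, 0.214286 (working shown to 6 dp, full precision carried).
H' = −Σ pᵢ ln pᵢ = −((-0.188504) + (-0.330095) + (-0.188504) + (-0.357932) + (-0.277987) + (-0.330095)) = 1.673118.
With S = 6 species, ln S = 1.791759, so J = 1.673118/1.791759 = 0.933785, i.e. 0.9338 to 4 decimal places.

0.9338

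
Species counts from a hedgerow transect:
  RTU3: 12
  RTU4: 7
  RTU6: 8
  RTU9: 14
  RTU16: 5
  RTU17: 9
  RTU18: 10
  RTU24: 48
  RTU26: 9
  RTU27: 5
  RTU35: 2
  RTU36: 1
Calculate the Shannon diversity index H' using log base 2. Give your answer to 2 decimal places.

3.00

Total N = 12+7+8+14+5+9+10+48+9+5+2+1 = 130, so the proportions are 0.0923, 0.0538, 0.0615, 0.1077, 0.0385, 0.0692, 0.0769, 0.3692, 0.0692, 0.0385, 0.0154, 0.0077 (working shown to 4 dp, full precision carried).
Each pᵢ log₂ pᵢ term: 0.0923×(-3.4374)=-0.3173, 0.0538×(-4.2150)=-0.2270, 0.0615×(-4.0224)=-0.2475, 0.1077×(-3.2150)=-0.3462, 0.0385×(-4.7004)=-0.1808, 0.0692×(-3.8524)=-0.2667, 0.0769×(-3.7004)=-0.2846, 0.3692×(-1.4374)=-0.5307, 0.0692×(-3.8524)=-0.2667, 0.0385×(-4.7004)=-0.1808, 0.0154×(-6.0224)=-0.0927, 0.0077×(-7.0224)=-0.0540.
Sum = -2.9951, so H' = 3.00.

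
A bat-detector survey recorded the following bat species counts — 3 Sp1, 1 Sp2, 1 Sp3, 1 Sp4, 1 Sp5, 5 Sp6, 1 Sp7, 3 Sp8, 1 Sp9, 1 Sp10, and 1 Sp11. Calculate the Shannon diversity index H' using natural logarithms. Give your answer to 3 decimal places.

Total N = 3+1+1+1+1+5+1+3+1+1+1 = 19, so the proportions are 0.15789, 0.05263, 0.05263, 0.05263, 0.05263, 0.26316, 0.05263, 0.15789, 0.05263, 0.05263, 0.05263 (working shown to 5 dp, full precision carried).
Each pᵢ ln pᵢ term: 0.15789×(-1.84583)=-0.29145, 0.05263×(-2.94444)=-0.15497, 0.05263×(-2.94444)=-0.15497, 0.05263×(-2.94444)=-0.15497, 0.05263×(-2.94444)=-0.15497, 0.26316×(-1.33500)=-0.35132, 0.05263×(-2.94444)=-0.15497, 0.15789×(-1.84583)=-0.29145, 0.05263×(-2.94444)=-0.15497, 0.05263×(-2.94444)=-0.15497, 0.05263×(-2.94444)=-0.15497.
Sum = -2.17397, so H' = 2.174.

2.174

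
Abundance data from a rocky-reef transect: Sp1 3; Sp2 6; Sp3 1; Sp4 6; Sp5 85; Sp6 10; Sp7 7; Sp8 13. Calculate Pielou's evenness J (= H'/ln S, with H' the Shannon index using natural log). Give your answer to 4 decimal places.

0.6103

Total N = 3+6+1+6+85+10+7+13 = 131, so the proportions are 0.022901, 0.045802, 0.007634, 0.045802, 0.648855, 0.076336, 0.053435, 0.099237 (working shown to 6 dp, full precision carried).
H' = −Σ pᵢ ln pᵢ = −((-0.086487) + (-0.141226) + (-0.037215) + (-0.141226) + (-0.280660) + (-0.196383) + (-0.156527) + (-0.229261)) = 1.268985.
With S = 8 species, ln S = 2.079442, so J = 1.268985/2.079442 = 0.610253, i.e. 0.6103 to 4 decimal places.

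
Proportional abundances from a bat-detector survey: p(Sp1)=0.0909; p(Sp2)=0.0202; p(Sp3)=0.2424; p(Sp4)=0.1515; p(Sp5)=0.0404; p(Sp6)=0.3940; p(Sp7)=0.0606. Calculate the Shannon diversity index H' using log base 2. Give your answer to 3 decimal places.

2.298

Each pᵢ log₂ pᵢ term (working shown to 5 dp, full precision carried): 0.0909×(-3.45958)=-0.31448, 0.0202×(-5.62950)=-0.11372, 0.2424×(-2.04454)=-0.49560, 0.1515×(-2.72261)=-0.41248, 0.0404×(-4.62950)=-0.18703, 0.394×(-1.34373)=-0.52943, 0.0606×(-4.04454)=-0.24510.
Sum = -2.29782, so H' = 2.298.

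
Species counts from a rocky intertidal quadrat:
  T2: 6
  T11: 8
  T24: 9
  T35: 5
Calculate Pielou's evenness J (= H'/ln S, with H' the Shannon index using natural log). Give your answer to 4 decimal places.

Total N = 6+8+9+5 = 28, so the proportions are 0.214286, 0.285714, 0.321429, 0.178571 (working shown to 6 dp, full precision carried).
H' = −Σ pᵢ ln pᵢ = −((-0.330095) + (-0.357932) + (-0.364815) + (-0.307637)) = 1.360480.
With S = 4 species, ln S = 1.386294, so J = 1.360480/1.386294 = 0.981379, i.e. 0.9814 to 4 decimal places.

0.9814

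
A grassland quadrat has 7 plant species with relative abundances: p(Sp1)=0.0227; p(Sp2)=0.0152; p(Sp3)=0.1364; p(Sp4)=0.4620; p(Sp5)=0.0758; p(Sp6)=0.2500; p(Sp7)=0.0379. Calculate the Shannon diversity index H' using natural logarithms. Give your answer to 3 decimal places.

Each pᵢ ln pᵢ term (working shown to 5 dp, full precision carried): 0.0227×(-3.78539)=-0.08593, 0.0152×(-4.18646)=-0.06363, 0.1364×(-1.99216)=-0.27173, 0.462×(-0.77219)=-0.35675, 0.0758×(-2.57966)=-0.19554, 0.25×(-1.38629)=-0.34657, 0.0379×(-3.27280)=-0.12404.
Sum = -1.44420, so H' = 1.444.

1.444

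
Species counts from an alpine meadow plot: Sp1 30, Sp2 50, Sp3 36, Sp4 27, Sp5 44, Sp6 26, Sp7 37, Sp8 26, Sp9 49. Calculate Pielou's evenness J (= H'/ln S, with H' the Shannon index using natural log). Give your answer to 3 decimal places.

0.986

Total N = 30+50+36+27+44+26+37+26+49 = 325, so the proportions are 0.09231, 0.15385, 0.11077, 0.08308, 0.13538, 0.08, 0.11385, 0.08, 0.15077 (working shown to 5 dp, full precision carried).
H' = −Σ pᵢ ln pᵢ = −((-0.21993) + (-0.28797) + (-0.24373) + (-0.20669) + (-0.27072) + (-0.20206) + (-0.24738) + (-0.20206) + (-0.28526)) = 2.16579.
With S = 9 species, ln S = 2.19722, so J = 2.16579/2.19722 = 0.98570, i.e. 0.986 to 3 decimal places.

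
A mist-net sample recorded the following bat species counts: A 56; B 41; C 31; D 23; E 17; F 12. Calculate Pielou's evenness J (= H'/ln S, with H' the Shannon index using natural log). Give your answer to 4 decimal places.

Total N = 56+41+31+23+17+12 = 180, so the proportions are 0.311111, 0.227778, 0.172222, 0.127778, 0.094444, 0.066667 (working shown to 6 dp, full precision carried).
H' = −Σ pᵢ ln pᵢ = −((-0.363255) + (-0.336971) + (-0.302934) + (-0.262898) + (-0.222865) + (-0.180537)) = 1.669459.
With S = 6 species, ln S = 1.791759, so J = 1.669459/1.791759 = 0.931743, i.e. 0.9317 to 4 decimal places.

0.9317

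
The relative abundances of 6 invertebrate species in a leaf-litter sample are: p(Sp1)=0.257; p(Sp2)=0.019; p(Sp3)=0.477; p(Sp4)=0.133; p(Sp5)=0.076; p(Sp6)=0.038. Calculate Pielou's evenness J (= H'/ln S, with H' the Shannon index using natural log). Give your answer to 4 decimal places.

H' = −Σ pᵢ ln pᵢ = −((-0.349181) + (-0.075303) + (-0.353094) + (-0.268315) + (-0.195854) + (-0.124266)) = 1.366013 (working shown to 6 dp, full precision carried).
With S = 6 species, ln S = 1.791759, so J = 1.366013/1.791759 = 0.762386, i.e. 0.7624 to 4 decimal places.

0.7624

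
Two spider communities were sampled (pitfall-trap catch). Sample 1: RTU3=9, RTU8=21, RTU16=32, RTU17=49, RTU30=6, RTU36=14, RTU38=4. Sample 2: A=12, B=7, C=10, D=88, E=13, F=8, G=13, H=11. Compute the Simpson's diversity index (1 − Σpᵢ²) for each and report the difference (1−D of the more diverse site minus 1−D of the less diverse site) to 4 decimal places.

Sample 1: N=135, proportions 0.0666667, 0.1555556, 0.237037, 0.362963, 0.0444444, 0.1037037, 0.0296296, giving 1−D = 0.7698217 (working shown to 7 dp, full precision carried).
Sample 2: N=162, proportions 0.0740741, 0.0432099, 0.0617284, 0.5432099, 0.0802469, 0.0493827, 0.0802469, 0.0679012, giving 1−D = 0.6738302.
Difference = |0.7698217 − 0.6738302| = 0.0959915, i.e. 0.0960 to 4 decimal places.

0.0960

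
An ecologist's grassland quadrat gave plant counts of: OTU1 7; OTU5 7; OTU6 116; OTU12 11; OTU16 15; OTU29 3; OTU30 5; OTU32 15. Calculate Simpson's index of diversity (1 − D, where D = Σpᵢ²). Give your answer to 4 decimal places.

Total N = 7+7+116+11+15+3+5+15 = 179, so the proportions are 0.039106, 0.039106, 0.648045, 0.061453, 0.083799, 0.01676, 0.027933, 0.083799 (working shown to 6 dp, full precision carried).
D = 0.039106² + 0.039106² + 0.648045² + 0.061453² + 0.083799² + 0.01676² + 0.027933² + 0.083799² = 0.001529 + 0.001529 + 0.419962 + 0.003776 + 0.007022 + 0.000281 + 0.000780 + 0.007022 = 0.441903.
So 1 − D = 0.558097, i.e. 0.5581 to 4 decimal places.

0.5581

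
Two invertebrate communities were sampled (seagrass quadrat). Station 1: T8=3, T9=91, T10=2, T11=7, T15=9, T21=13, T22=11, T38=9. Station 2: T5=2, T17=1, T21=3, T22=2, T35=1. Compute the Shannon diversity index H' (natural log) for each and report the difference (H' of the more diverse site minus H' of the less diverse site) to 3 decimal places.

0.188

Station 1: N=145, proportions 0.02069, 0.627586, 0.013793, 0.048276, 0.062069, 0.089655, 0.075862, 0.062069, giving H' = 1.334920 (working shown to 6 dp, full precision carried).
Station 2: N=9, proportions 0.222222, 0.111111, 0.333333, 0.222222, 0.111111, giving H' = 1.522955.
Difference = |1.334920 − 1.522955| = 0.188035, i.e. 0.188 to 3 decimal places.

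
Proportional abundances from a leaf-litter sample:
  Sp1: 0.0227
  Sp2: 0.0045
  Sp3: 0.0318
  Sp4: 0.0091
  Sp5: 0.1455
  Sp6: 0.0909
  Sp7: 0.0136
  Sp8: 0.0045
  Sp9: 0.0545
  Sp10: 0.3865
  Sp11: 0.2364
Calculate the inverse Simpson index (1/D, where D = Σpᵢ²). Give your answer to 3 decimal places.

D = 0.0227² + 0.0045² + 0.0318² + 0.0091² + 0.1455² + 0.0909² + 0.0136² + 0.0045² + 0.0545² + 0.3865² + 0.2364² = 0.0005153 + 0.0000202 + 0.0010112 + 0.0000828 + 0.0211702 + 0.0082628 + 0.0001850 + 0.0000202 + 0.0029702 + 0.1493822 + 0.0558850 = 0.2395053 (working shown to 7 dp, full precision carried).
So 1/D = 4.17527, i.e. 4.175 to 3 decimal places.

4.175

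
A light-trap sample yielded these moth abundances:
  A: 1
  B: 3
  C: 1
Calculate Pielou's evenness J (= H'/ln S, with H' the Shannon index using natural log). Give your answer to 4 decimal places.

Total N = 1+3+1 = 5, so the proportions are 0.2, 0.6, 0.2 (working shown to 6 dp, full precision carried).
H' = −Σ pᵢ ln pᵢ = −((-0.321888) + (-0.306495) + (-0.321888)) = 0.950271.
With S = 3 species, ln S = 1.098612, so J = 0.950271/1.098612 = 0.864974, i.e. 0.8650 to 4 decimal places.

0.8650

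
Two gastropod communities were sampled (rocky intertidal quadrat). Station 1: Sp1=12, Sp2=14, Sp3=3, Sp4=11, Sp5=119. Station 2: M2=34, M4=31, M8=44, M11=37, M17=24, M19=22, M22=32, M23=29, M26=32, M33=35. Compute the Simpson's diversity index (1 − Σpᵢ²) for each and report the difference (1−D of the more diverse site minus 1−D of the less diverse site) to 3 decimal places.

Station 1: N=159, proportions 0.07547, 0.08805, 0.01887, 0.06918, 0.74843, giving 1−D = 0.42126 (working shown to 5 dp, full precision carried).
Station 2: N=320, proportions 0.10625, 0.09688, 0.1375, 0.11563, 0.075, 0.06875, 0.1, 0.09062, 0.1, 0.10938, giving 1−D = 0.89652.
Difference = |0.42126 − 0.89652| = 0.47526, i.e. 0.475 to 3 decimal places.

0.475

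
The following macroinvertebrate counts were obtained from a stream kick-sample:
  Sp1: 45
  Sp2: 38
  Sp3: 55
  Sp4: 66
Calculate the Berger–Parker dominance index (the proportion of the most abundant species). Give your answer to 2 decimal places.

0.32

Total N = 45+38+55+66 = 204, so the proportions are 0.2206, 0.1863, 0.2696, 0.3235 (working shown to 4 dp, full precision carried).
The largest proportion is 0.3235, i.e. d = 0.32 to 2 decimal places.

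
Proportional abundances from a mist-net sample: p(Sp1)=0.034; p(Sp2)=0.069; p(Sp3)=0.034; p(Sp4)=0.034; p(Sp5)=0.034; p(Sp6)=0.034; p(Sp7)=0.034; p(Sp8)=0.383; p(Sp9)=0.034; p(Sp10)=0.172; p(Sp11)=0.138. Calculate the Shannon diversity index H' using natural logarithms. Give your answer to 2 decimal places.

Each pᵢ ln pᵢ term (working shown to 4 dp, full precision carried): 0.034×(-3.3814)=-0.1150, 0.069×(-2.6736)=-0.1845, 0.034×(-3.3814)=-0.1150, 0.034×(-3.3814)=-0.1150, 0.034×(-3.3814)=-0.1150, 0.034×(-3.3814)=-0.1150, 0.034×(-3.3814)=-0.1150, 0.383×(-0.9597)=-0.3676, 0.034×(-3.3814)=-0.1150, 0.172×(-1.7603)=-0.3028, 0.138×(-1.9805)=-0.2733.
Sum = -1.9329, so H' = 1.93.

1.93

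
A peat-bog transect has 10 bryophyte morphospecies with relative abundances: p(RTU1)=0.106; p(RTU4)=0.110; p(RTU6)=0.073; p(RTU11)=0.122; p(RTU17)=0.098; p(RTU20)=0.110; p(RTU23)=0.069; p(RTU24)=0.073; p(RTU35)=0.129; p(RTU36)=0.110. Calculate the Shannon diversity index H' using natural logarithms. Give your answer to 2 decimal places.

Each pᵢ ln pᵢ term (working shown to 4 dp, full precision carried): 0.106×(-2.2443)=-0.2379, 0.11×(-2.2073)=-0.2428, 0.073×(-2.6173)=-0.1911, 0.122×(-2.1037)=-0.2567, 0.098×(-2.3228)=-0.2276, 0.11×(-2.2073)=-0.2428, 0.069×(-2.6736)=-0.1845, 0.073×(-2.6173)=-0.1911, 0.129×(-2.0479)=-0.2642, 0.11×(-2.2073)=-0.2428.
Sum = -2.2814, so H' = 2.28.

2.28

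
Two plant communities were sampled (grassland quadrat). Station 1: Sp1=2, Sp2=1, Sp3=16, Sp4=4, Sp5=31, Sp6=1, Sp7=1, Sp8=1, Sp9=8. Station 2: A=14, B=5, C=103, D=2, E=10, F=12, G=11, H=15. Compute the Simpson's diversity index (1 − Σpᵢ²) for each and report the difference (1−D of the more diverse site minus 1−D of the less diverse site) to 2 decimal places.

Station 1: N=65, proportions 0.0308, 0.0154, 0.2462, 0.0615, 0.4769, 0.0154, 0.0154, 0.0154, 0.1231, giving 1−D = 0.6911 (working shown to 4 dp, full precision carried).
Station 2: N=172, proportions 0.0814, 0.0291, 0.5988, 0.0116, 0.0581, 0.0698, 0.064, 0.0872, giving 1−D = 0.6138.
Difference = |0.6911 − 0.6138| = 0.0773, i.e. 0.08 to 2 decimal places.

0.08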